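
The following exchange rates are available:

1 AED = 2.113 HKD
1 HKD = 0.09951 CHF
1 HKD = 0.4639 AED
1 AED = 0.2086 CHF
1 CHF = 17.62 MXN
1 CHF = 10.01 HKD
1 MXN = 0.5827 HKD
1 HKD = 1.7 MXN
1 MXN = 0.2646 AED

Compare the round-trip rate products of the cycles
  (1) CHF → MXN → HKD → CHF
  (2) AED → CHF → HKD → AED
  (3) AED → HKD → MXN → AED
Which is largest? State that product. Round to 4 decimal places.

(1) 17.62 × 0.5827 × 0.09951 = 1.02169
(2) 0.2086 × 10.01 × 0.4639 = 0.96866
(3) 2.113 × 1.7 × 0.2646 = 0.95047
Highest is cycle (1) at 1.0217 (>1, arbitrage).

1.0217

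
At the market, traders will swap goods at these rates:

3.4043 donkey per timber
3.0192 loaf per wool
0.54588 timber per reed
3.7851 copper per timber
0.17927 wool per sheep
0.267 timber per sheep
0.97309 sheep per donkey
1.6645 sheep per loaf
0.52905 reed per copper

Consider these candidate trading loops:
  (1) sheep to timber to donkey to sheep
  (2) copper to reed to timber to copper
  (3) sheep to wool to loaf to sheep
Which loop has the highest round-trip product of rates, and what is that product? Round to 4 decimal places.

1.0931

(1) 0.267 × 3.4043 × 0.97309 = 0.88449
(2) 0.52905 × 0.54588 × 3.7851 = 1.09313
(3) 0.17927 × 3.0192 × 1.6645 = 0.90091
Highest is cycle (2) at 1.0931 (>1, arbitrage).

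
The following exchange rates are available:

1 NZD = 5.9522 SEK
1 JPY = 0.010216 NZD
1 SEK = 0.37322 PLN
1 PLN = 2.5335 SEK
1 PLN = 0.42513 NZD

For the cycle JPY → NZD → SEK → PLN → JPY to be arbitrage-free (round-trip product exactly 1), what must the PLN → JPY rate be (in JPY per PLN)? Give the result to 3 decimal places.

44.063

Known legs of the cycle: 0.010216 × 5.9522 × 0.37322 = 0.022694640538144
For no arbitrage the full-cycle product must be 1, so the missing rate is 1 / 0.022694640538144 ≈ 44.06327.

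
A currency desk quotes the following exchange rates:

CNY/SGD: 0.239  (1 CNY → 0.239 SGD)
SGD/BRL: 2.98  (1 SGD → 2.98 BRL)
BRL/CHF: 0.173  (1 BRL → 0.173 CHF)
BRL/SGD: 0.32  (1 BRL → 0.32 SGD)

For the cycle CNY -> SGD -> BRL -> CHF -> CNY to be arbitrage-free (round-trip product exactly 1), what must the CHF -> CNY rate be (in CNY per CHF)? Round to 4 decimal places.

Known legs of the cycle: 0.239 × 2.98 × 0.173 = 0.12321406
For no arbitrage the full-cycle product must be 1, so the missing rate is 1 / 0.12321406 ≈ 8.115957.

8.1160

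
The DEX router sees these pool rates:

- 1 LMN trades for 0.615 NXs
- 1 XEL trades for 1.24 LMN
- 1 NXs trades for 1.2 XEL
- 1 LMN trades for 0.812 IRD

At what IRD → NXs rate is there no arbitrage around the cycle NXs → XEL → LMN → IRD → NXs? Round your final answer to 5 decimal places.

0.82764

Known legs of the cycle: 1.2 × 1.24 × 0.812 = 1.208256
For no arbitrage the full-cycle product must be 1, so the missing rate is 1 / 1.208256 ≈ 0.8276392.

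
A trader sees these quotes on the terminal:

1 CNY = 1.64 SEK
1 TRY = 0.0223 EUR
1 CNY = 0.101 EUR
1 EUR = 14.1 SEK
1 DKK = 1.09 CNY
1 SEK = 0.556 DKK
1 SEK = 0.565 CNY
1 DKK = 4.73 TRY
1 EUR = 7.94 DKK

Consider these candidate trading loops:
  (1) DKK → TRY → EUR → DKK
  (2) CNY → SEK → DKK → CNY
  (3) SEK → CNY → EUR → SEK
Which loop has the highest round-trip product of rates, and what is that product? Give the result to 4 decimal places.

(1) 4.73 × 0.0223 × 7.94 = 0.83750
(2) 1.64 × 0.556 × 1.09 = 0.99391
(3) 0.565 × 0.101 × 14.1 = 0.80462
Highest is cycle (2) at 0.9939 (≤1, no arbitrage).

0.9939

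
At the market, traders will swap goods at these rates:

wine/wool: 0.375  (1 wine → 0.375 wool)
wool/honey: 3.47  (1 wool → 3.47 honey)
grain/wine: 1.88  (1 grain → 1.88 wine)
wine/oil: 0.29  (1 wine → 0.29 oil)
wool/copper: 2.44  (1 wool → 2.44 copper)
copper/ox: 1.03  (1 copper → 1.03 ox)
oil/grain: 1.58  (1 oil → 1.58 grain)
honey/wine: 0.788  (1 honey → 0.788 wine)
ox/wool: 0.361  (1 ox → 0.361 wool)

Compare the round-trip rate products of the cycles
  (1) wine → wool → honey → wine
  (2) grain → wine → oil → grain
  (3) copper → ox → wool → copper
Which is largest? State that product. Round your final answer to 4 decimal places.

1.0254

(1) 0.375 × 3.47 × 0.788 = 1.02539
(2) 1.88 × 0.29 × 1.58 = 0.86142
(3) 1.03 × 0.361 × 2.44 = 0.90727
Highest is cycle (1) at 1.0254 (>1, arbitrage).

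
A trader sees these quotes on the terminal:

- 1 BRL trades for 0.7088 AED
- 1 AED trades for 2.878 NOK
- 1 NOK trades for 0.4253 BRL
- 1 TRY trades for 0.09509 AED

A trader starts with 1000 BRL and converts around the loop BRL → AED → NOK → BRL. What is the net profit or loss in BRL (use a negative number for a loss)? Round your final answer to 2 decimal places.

-132.42

1000 BRL × 0.7088 = 708.8 AED
708.8 AED × 2.878 = 2039.9264 NOK
2039.9264 NOK × 0.4253 = 867.58069792 BRL
Net change: 867.58069792 − 1000 = -132.41930208 BRL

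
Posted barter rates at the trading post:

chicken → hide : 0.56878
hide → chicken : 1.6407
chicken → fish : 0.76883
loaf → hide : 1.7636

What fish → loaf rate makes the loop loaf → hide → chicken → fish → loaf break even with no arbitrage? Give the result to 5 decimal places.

Known legs of the cycle: 1.7636 × 1.6407 × 0.76883 = 2.2246392203316
For no arbitrage the full-cycle product must be 1, so the missing rate is 1 / 2.2246392203316 ≈ 0.4495111.

0.44951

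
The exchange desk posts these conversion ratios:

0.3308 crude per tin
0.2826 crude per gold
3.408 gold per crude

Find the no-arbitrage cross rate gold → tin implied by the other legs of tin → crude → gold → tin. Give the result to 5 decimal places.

Known legs of the cycle: 0.3308 × 3.408 = 1.1273664
For no arbitrage the full-cycle product must be 1, so the missing rate is 1 / 1.1273664 ≈ 0.8870231.

0.88702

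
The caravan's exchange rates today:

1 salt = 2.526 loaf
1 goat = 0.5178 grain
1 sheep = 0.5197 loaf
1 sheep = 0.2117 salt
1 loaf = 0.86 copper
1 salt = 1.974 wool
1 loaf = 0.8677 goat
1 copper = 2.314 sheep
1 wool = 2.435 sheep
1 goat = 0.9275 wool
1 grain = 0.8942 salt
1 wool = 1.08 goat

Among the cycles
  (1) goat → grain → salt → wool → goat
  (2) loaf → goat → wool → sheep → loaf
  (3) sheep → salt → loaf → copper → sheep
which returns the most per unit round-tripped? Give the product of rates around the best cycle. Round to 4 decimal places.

1.0642

(1) 0.5178 × 0.8942 × 1.974 × 1.08 = 0.98711
(2) 0.8677 × 0.9275 × 2.435 × 0.5197 = 1.01844
(3) 0.2117 × 2.526 × 0.86 × 2.314 = 1.06418
Highest is cycle (3) at 1.0642 (>1, arbitrage).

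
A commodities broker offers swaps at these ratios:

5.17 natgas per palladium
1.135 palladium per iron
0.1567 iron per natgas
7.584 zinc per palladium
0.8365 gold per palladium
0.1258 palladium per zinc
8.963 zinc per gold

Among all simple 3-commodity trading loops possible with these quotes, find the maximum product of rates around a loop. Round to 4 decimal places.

gold→zinc→palladium→gold: 8.963 × 0.1258 × 0.8365 = 0.94319
iron→palladium→natgas→iron: 1.135 × 5.17 × 0.1567 = 0.91951
Maximum is gold→zinc→palladium→gold at 0.9432; no arbitrage — every cycle loses value.

0.9432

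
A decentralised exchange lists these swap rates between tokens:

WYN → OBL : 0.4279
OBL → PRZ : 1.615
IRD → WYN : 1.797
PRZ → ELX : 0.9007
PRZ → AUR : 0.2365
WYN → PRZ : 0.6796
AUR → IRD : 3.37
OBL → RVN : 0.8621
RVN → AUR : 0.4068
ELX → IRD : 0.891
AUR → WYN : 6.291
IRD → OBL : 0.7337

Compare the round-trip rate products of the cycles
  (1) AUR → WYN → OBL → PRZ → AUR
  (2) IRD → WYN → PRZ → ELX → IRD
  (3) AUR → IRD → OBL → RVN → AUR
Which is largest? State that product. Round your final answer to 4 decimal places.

(1) 6.291 × 0.4279 × 1.615 × 0.2365 = 1.02817
(2) 1.797 × 0.6796 × 0.9007 × 0.891 = 0.98008
(3) 3.37 × 0.7337 × 0.8621 × 0.4068 = 0.86714
Highest is cycle (1) at 1.0282 (>1, arbitrage).

1.0282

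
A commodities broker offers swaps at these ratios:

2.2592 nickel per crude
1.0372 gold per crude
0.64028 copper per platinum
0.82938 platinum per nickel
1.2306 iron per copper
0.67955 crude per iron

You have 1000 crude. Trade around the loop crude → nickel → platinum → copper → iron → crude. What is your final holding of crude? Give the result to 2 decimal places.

1000 crude × 2.2592 = 2259.2 nickel
2259.2 nickel × 0.82938 = 1873.735296 platinum
1873.735296 platinum × 0.64028 = 1199.71523532288 copper
1199.71523532288 copper × 1.2306 = 1476.369568588336128 iron
1476.369568588336128 iron × 0.67955 = 1003.2669403342038157824 crude

1003.27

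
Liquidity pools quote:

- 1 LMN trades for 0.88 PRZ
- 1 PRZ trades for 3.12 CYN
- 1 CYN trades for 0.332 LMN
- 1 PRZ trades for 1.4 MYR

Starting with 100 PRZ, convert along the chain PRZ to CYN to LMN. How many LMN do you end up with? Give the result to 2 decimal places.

103.58

100 PRZ × 3.12 = 312 CYN
312 CYN × 0.332 = 103.584 LMN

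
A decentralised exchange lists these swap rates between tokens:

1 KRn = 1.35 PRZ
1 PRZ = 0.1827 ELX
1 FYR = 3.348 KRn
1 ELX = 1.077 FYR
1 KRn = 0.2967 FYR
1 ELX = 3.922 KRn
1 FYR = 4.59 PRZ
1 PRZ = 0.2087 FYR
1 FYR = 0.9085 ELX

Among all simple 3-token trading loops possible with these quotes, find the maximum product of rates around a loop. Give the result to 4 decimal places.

1.0572

ELX→KRn→FYR→ELX: 3.922 × 0.2967 × 0.9085 = 1.05718
ELX→KRn→PRZ→ELX: 3.922 × 1.35 × 0.1827 = 0.96734
FYR→KRn→PRZ→FYR: 3.348 × 1.35 × 0.2087 = 0.94328
ELX→FYR→PRZ→ELX: 1.077 × 4.59 × 0.1827 = 0.90316
Maximum is ELX→KRn→FYR→ELX at 1.0572; arbitrage exists.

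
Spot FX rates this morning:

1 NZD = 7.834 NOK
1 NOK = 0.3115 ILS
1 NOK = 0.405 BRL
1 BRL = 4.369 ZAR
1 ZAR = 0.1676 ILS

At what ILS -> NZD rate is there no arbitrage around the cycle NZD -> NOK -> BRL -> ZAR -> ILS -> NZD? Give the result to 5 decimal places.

0.43043

Known legs of the cycle: 7.834 × 0.405 × 4.369 × 0.1676 = 2.323243064988
For no arbitrage the full-cycle product must be 1, so the missing rate is 1 / 2.323243064988 ≈ 0.4304328.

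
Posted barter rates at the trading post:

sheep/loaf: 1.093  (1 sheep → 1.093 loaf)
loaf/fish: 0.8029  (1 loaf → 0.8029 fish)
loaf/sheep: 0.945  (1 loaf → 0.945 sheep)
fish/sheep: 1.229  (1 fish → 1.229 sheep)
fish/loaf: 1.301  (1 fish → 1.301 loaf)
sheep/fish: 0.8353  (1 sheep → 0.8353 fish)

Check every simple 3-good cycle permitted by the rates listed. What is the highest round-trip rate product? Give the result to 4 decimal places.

loaf→fish→sheep→loaf: 0.8029 × 1.229 × 1.093 = 1.07853
loaf→sheep→fish→loaf: 0.945 × 0.8353 × 1.301 = 1.02696
Maximum is loaf→fish→sheep→loaf at 1.0785; arbitrage exists.

1.0785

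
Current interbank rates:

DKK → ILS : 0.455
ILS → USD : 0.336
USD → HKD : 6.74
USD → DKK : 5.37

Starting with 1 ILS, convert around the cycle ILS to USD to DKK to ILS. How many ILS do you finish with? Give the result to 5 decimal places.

0.82097

1 ILS × 0.336 = 0.336 USD
0.336 USD × 5.37 = 1.80432 DKK
1.80432 DKK × 0.455 = 0.8209656 ILS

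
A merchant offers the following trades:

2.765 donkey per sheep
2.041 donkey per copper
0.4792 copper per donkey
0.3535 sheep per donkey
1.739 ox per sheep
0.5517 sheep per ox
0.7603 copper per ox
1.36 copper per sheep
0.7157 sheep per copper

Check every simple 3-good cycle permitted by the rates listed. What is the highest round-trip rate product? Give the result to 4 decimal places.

0.9812

donkey→sheep→copper→donkey: 0.3535 × 1.36 × 2.041 = 0.98123
donkey→copper→sheep→donkey: 0.4792 × 0.7157 × 2.765 = 0.94829
copper→sheep→ox→copper: 0.7157 × 1.739 × 0.7603 = 0.94627
Maximum is donkey→sheep→copper→donkey at 0.9812; no arbitrage — every cycle loses value.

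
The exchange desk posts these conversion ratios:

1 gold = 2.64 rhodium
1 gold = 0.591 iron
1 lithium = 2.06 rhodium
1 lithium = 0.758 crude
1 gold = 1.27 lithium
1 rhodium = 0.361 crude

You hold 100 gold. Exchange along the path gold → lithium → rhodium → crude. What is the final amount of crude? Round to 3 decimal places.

94.445

100 gold × 1.27 = 127 lithium
127 lithium × 2.06 = 261.62 rhodium
261.62 rhodium × 0.361 = 94.44482 crude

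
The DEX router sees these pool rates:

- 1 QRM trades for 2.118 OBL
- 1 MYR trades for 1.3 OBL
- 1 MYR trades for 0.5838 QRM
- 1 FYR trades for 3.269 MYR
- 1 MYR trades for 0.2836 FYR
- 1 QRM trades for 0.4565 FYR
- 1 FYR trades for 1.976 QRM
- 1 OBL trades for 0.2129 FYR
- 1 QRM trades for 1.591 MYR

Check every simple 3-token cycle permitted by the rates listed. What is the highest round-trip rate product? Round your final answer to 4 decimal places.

OBL→FYR→MYR→OBL: 0.2129 × 3.269 × 1.3 = 0.90476
QRM→MYR→FYR→QRM: 1.591 × 0.2836 × 1.976 = 0.89159
QRM→OBL→FYR→QRM: 2.118 × 0.2129 × 1.976 = 0.89102
QRM→FYR→MYR→QRM: 0.4565 × 3.269 × 0.5838 = 0.87120
Maximum is OBL→FYR→MYR→OBL at 0.9048; no arbitrage — every cycle loses value.

0.9048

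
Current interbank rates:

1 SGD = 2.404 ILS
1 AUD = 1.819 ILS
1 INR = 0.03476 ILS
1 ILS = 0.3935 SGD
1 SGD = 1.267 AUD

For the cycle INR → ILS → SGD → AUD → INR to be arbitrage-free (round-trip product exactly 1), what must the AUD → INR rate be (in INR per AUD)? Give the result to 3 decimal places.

57.703

Known legs of the cycle: 0.03476 × 0.3935 × 1.267 = 0.01733010202
For no arbitrage the full-cycle product must be 1, so the missing rate is 1 / 0.01733010202 ≈ 57.70306.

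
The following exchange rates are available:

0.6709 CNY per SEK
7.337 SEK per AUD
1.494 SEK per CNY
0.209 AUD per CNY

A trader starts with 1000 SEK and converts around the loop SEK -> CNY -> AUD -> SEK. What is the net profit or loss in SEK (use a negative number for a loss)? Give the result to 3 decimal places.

1000 SEK × 0.6709 = 670.9 CNY
670.9 CNY × 0.209 = 140.2181 AUD
140.2181 AUD × 7.337 = 1028.7801997 SEK
Net change: 1028.7801997 − 1000 = 28.7801997 SEK

28.780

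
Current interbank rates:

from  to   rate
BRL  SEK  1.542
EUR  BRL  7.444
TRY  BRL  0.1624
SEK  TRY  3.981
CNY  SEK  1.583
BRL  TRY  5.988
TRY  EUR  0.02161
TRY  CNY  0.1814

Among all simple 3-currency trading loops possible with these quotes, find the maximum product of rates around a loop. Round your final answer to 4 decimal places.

1.1432

TRY→CNY→SEK→TRY: 0.1814 × 1.583 × 3.981 = 1.14317
TRY→BRL→SEK→TRY: 0.1624 × 1.542 × 3.981 = 0.99693
TRY→EUR→BRL→TRY: 0.02161 × 7.444 × 5.988 = 0.96326
Maximum is TRY→CNY→SEK→TRY at 1.1432; arbitrage exists.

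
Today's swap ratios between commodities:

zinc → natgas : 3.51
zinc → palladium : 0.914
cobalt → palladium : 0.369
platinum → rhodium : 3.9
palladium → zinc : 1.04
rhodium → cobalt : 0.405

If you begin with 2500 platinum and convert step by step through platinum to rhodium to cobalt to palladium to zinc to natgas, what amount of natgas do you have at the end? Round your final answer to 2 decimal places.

5318.96

2500 platinum × 3.9 = 9750 rhodium
9750 rhodium × 0.405 = 3948.75 cobalt
3948.75 cobalt × 0.369 = 1457.08875 palladium
1457.08875 palladium × 1.04 = 1515.3723 zinc
1515.3723 zinc × 3.51 = 5318.956773 natgas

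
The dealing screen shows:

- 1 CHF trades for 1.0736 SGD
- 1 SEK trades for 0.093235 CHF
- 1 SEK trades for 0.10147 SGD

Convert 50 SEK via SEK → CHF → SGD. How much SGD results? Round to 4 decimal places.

5.0049

50 SEK × 0.093235 = 4.66175 CHF
4.66175 CHF × 1.0736 = 5.0048548 SGD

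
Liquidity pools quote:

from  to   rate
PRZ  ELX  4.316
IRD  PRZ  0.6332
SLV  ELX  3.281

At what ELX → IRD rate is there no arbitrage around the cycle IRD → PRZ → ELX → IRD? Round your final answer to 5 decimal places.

Known legs of the cycle: 0.6332 × 4.316 = 2.7328912
For no arbitrage the full-cycle product must be 1, so the missing rate is 1 / 2.7328912 ≈ 0.3659128.

0.36591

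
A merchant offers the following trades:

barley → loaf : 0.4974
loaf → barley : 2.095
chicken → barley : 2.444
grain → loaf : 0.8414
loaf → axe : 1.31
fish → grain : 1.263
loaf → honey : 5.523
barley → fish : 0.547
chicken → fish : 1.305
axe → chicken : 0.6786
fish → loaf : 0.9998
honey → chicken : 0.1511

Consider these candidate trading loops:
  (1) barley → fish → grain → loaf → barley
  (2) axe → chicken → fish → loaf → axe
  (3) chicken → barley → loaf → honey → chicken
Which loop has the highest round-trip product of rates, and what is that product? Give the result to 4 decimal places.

(1) 0.547 × 1.263 × 0.8414 × 2.095 = 1.21780
(2) 0.6786 × 1.305 × 0.9998 × 1.31 = 1.15987
(3) 2.444 × 0.4974 × 5.523 × 0.1511 = 1.01449
Highest is cycle (1) at 1.2178 (>1, arbitrage).

1.2178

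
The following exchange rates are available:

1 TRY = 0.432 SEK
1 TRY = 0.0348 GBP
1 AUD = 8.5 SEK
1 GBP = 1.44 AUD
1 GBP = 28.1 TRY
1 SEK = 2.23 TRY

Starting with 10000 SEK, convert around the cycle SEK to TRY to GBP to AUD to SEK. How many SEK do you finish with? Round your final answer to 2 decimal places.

9498.73

10000 SEK × 2.23 = 22300 TRY
22300 TRY × 0.0348 = 776.04 GBP
776.04 GBP × 1.44 = 1117.4976 AUD
1117.4976 AUD × 8.5 = 9498.7296 SEK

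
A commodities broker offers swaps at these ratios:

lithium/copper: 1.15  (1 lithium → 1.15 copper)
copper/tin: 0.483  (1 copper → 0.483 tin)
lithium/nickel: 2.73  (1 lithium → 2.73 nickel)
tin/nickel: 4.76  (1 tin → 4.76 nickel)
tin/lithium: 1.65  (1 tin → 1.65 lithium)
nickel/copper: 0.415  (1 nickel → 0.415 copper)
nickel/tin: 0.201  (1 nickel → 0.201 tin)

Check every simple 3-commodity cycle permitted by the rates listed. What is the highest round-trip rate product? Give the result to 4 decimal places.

tin→nickel→copper→tin: 4.76 × 0.415 × 0.483 = 0.95412
lithium→copper→tin→lithium: 1.15 × 0.483 × 1.65 = 0.91649
lithium→nickel→tin→lithium: 2.73 × 0.201 × 1.65 = 0.90540
Maximum is tin→nickel→copper→tin at 0.9541; no arbitrage — every cycle loses value.

0.9541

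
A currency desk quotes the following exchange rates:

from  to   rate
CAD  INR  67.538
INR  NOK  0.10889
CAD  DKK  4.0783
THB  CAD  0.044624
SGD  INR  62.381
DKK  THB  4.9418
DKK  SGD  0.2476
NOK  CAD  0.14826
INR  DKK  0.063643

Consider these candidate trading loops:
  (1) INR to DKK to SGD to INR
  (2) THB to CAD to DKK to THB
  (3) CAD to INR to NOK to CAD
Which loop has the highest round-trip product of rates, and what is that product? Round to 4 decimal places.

(1) 0.063643 × 0.2476 × 62.381 = 0.98300
(2) 0.044624 × 4.0783 × 4.9418 = 0.89936
(3) 67.538 × 0.10889 × 0.14826 = 1.09034
Highest is cycle (3) at 1.0903 (>1, arbitrage).

1.0903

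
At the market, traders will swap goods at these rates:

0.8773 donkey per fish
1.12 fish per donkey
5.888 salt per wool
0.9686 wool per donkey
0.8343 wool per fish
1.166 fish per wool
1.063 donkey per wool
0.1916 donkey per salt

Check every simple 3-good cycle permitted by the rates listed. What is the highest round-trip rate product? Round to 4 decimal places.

salt→donkey→wool→salt: 0.1916 × 0.9686 × 5.888 = 1.09272
donkey→fish→wool→donkey: 1.12 × 0.8343 × 1.063 = 0.99328
donkey→wool→fish→donkey: 0.9686 × 1.166 × 0.8773 = 0.99081
Maximum is salt→donkey→wool→salt at 1.0927; arbitrage exists.

1.0927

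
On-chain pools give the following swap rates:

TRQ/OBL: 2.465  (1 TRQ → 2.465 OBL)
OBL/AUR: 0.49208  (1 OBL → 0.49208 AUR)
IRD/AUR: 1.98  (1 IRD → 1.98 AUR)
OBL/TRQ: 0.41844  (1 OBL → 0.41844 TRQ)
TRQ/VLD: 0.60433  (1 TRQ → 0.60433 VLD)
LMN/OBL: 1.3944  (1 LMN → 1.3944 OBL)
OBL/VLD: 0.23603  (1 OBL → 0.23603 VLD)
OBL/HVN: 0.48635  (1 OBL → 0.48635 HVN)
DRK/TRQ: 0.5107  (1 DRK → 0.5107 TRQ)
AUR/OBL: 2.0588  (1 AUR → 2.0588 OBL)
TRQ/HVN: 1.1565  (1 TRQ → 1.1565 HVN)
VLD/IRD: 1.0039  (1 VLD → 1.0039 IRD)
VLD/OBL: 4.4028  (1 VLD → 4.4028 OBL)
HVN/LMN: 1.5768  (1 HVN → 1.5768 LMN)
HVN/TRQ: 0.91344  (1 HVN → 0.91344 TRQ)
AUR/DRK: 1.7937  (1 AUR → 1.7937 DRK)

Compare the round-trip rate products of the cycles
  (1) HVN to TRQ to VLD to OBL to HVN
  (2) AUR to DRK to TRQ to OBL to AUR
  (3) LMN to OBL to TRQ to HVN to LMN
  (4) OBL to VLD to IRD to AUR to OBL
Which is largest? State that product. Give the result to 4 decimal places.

1.1820

(1) 0.91344 × 0.60433 × 4.4028 × 0.48635 = 1.18204
(2) 1.7937 × 0.5107 × 2.465 × 0.49208 = 1.11114
(3) 1.3944 × 0.41844 × 1.1565 × 1.5768 = 1.06400
(4) 0.23603 × 1.0039 × 1.98 × 2.0588 = 0.96591
Highest is cycle (1) at 1.1820 (>1, arbitrage).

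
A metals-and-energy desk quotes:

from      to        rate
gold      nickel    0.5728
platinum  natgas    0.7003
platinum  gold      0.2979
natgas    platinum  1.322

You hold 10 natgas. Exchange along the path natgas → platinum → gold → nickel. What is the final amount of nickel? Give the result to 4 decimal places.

10 natgas × 1.322 = 13.22 platinum
13.22 platinum × 0.2979 = 3.938238 gold
3.938238 gold × 0.5728 = 2.2558227264 nickel

2.2558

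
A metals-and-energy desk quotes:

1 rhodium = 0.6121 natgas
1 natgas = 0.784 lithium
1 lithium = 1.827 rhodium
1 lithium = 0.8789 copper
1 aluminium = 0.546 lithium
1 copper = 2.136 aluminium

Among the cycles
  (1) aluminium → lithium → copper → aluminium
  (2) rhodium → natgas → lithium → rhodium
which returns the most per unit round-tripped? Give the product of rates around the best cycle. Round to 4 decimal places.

(1) 0.546 × 0.8789 × 2.136 = 1.02502
(2) 0.6121 × 0.784 × 1.827 = 0.87675
Highest is cycle (1) at 1.0250 (>1, arbitrage).

1.0250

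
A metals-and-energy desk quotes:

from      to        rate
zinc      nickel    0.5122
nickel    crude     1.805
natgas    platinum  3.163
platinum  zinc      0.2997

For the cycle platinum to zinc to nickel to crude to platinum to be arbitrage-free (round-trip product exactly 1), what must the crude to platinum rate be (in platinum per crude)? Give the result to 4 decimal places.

Known legs of the cycle: 0.2997 × 0.5122 × 1.805 = 0.2770789437
For no arbitrage the full-cycle product must be 1, so the missing rate is 1 / 0.2770789437 ≈ 3.609080.

3.6091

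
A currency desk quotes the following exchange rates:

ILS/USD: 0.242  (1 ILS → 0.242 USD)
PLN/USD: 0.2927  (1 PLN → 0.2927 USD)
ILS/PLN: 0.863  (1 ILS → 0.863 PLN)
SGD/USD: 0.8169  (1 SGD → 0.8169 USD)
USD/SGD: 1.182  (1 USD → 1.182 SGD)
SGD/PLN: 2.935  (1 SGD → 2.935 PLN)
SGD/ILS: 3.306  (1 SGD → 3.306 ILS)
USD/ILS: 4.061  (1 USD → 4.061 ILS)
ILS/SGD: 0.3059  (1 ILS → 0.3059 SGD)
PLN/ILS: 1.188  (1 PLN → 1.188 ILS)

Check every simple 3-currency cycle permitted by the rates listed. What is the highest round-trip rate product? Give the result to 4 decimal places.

SGD→PLN→ILS→SGD: 2.935 × 1.188 × 0.3059 = 1.06661
PLN→USD→ILS→PLN: 0.2927 × 4.061 × 0.863 = 1.02581
SGD→PLN→USD→SGD: 2.935 × 0.2927 × 1.182 = 1.01543
SGD→USD→ILS→SGD: 0.8169 × 4.061 × 0.3059 = 1.01480
SGD→ILS→USD→SGD: 3.306 × 0.242 × 1.182 = 0.94566
Maximum is SGD→PLN→ILS→SGD at 1.0666; arbitrage exists.

1.0666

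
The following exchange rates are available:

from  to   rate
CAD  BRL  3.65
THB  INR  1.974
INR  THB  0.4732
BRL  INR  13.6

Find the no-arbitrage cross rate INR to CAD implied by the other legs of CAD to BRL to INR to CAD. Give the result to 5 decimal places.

Known legs of the cycle: 3.65 × 13.6 = 49.64
For no arbitrage the full-cycle product must be 1, so the missing rate is 1 / 49.64 ≈ 0.0201450.

0.02015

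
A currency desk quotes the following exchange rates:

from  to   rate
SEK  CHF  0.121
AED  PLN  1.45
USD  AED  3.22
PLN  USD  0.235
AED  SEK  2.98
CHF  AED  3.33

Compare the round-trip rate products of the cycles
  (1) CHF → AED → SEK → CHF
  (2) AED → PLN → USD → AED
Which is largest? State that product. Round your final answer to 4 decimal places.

(1) 3.33 × 2.98 × 0.121 = 1.20073
(2) 1.45 × 0.235 × 3.22 = 1.09722
Highest is cycle (1) at 1.2007 (>1, arbitrage).

1.2007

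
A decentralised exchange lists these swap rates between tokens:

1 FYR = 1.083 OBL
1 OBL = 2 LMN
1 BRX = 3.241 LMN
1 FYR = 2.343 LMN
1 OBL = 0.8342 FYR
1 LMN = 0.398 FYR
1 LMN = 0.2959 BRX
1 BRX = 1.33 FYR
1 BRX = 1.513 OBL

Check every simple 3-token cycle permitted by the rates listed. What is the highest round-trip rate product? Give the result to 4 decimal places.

LMN→BRX→FYR→LMN: 0.2959 × 1.33 × 2.343 = 0.92208
LMN→BRX→OBL→LMN: 0.2959 × 1.513 × 2 = 0.89539
LMN→FYR→OBL→LMN: 0.398 × 1.083 × 2 = 0.86207
Maximum is LMN→BRX→FYR→LMN at 0.9221; no arbitrage — every cycle loses value.

0.9221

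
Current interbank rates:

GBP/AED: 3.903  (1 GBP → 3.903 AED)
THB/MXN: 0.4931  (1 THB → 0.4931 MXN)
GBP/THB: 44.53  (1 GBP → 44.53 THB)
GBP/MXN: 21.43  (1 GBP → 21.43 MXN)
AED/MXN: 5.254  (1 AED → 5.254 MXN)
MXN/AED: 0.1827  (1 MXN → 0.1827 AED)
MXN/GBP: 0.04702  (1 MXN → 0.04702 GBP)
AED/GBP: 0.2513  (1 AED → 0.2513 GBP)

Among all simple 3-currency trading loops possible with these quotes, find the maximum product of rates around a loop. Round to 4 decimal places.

1.0325

MXN→GBP→THB→MXN: 0.04702 × 44.53 × 0.4931 = 1.03245
AED→GBP→MXN→AED: 0.2513 × 21.43 × 0.1827 = 0.98391
AED→MXN→GBP→AED: 5.254 × 0.04702 × 3.903 = 0.96421
Maximum is MXN→GBP→THB→MXN at 1.0325; arbitrage exists.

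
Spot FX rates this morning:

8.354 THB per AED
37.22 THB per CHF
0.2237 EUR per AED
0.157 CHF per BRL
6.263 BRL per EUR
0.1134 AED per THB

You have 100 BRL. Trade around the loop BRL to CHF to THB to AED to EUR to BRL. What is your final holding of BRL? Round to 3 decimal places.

100 BRL × 0.157 = 15.7 CHF
15.7 CHF × 37.22 = 584.354 THB
584.354 THB × 0.1134 = 66.2657436 AED
66.2657436 AED × 0.2237 = 14.82364684332 EUR
14.82364684332 EUR × 6.263 = 92.84050017971316 BRL

92.841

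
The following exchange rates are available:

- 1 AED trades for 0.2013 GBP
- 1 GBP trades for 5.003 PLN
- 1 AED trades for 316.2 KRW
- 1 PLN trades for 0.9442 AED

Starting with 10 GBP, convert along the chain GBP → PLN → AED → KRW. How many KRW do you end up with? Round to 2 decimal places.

10 GBP × 5.003 = 50.03 PLN
50.03 PLN × 0.9442 = 47.238326 AED
47.238326 AED × 316.2 = 14936.7586812 KRW

14936.76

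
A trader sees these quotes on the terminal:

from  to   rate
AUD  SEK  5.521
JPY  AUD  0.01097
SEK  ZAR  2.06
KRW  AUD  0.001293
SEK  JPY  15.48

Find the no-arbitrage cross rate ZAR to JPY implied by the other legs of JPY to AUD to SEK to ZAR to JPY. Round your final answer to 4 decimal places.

Known legs of the cycle: 0.01097 × 5.521 × 2.06 = 0.1247646622
For no arbitrage the full-cycle product must be 1, so the missing rate is 1 / 0.1247646622 ≈ 8.015090.

8.0151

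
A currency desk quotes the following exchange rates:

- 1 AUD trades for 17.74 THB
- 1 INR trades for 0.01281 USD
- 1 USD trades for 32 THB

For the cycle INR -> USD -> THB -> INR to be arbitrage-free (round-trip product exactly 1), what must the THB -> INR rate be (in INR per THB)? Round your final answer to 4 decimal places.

Known legs of the cycle: 0.01281 × 32 = 0.40992
For no arbitrage the full-cycle product must be 1, so the missing rate is 1 / 0.40992 ≈ 2.439500.

2.4395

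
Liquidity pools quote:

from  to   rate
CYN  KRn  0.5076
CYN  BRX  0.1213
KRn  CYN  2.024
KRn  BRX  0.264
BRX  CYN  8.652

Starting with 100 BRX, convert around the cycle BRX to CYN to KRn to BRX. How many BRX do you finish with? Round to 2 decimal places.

115.94

100 BRX × 8.652 = 865.2 CYN
865.2 CYN × 0.5076 = 439.17552 KRn
439.17552 KRn × 0.264 = 115.94233728 BRX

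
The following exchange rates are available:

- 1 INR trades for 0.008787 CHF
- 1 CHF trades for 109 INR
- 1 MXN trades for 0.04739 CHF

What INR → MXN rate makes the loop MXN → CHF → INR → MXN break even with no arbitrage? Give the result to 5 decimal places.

Known legs of the cycle: 0.04739 × 109 = 5.16551
For no arbitrage the full-cycle product must be 1, so the missing rate is 1 / 5.16551 ≈ 0.1935917.

0.19359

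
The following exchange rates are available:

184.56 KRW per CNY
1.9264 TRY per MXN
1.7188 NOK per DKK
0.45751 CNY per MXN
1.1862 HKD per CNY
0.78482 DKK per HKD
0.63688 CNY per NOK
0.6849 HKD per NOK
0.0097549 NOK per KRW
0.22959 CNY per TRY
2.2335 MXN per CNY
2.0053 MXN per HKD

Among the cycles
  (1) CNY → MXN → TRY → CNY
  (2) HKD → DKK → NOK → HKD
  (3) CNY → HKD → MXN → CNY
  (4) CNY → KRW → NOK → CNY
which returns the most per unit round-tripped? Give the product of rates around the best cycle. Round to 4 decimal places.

1.1466

(1) 2.2335 × 1.9264 × 0.22959 = 0.98784
(2) 0.78482 × 1.7188 × 0.6849 = 0.92389
(3) 1.1862 × 2.0053 × 0.45751 = 1.08827
(4) 184.56 × 0.0097549 × 0.63688 = 1.14662
Highest is cycle (4) at 1.1466 (>1, arbitrage).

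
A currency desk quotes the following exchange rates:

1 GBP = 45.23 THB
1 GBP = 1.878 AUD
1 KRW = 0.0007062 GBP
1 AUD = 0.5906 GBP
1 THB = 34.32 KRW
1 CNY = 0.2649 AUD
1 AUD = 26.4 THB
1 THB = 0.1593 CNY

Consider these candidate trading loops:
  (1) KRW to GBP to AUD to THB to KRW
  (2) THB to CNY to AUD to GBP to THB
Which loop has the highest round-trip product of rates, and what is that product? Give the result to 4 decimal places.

1.2016

(1) 0.0007062 × 1.878 × 26.4 × 34.32 = 1.20164
(2) 0.1593 × 0.2649 × 0.5906 × 45.23 = 1.12724
Highest is cycle (1) at 1.2016 (>1, arbitrage).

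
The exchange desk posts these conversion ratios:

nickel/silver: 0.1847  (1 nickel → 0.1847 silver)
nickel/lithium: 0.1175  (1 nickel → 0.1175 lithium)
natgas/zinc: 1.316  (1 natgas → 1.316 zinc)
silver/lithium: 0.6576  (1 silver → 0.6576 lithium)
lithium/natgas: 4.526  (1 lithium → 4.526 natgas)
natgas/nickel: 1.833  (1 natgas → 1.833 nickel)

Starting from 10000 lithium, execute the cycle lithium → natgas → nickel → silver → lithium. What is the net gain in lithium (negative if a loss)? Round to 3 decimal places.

10000 lithium × 4.526 = 45260 natgas
45260 natgas × 1.833 = 82961.58 nickel
82961.58 nickel × 0.1847 = 15323.003826 silver
15323.003826 silver × 0.6576 = 10076.4073159776 lithium
Net change: 10076.4073159776 − 10000 = 76.4073159776 lithium

76.407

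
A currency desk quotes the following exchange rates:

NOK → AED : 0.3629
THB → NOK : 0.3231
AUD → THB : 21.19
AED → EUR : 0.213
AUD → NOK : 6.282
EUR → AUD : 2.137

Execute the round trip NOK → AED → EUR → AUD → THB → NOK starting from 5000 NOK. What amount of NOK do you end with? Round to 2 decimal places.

5654.69

5000 NOK × 0.3629 = 1814.5 AED
1814.5 AED × 0.213 = 386.4885 EUR
386.4885 EUR × 2.137 = 825.9259245 AUD
825.9259245 AUD × 21.19 = 17501.370340155 THB
17501.370340155 THB × 0.3231 = 5654.6927569040805 NOK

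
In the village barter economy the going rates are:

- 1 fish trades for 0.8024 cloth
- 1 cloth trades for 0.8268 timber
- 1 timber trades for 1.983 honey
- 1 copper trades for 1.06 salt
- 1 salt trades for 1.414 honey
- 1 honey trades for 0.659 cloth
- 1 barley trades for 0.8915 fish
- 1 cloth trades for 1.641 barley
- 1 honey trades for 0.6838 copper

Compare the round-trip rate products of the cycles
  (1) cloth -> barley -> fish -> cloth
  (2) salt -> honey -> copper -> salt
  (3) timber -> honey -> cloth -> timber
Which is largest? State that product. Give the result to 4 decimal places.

(1) 1.641 × 0.8915 × 0.8024 = 1.17387
(2) 1.414 × 0.6838 × 1.06 = 1.02491
(3) 1.983 × 0.659 × 0.8268 = 1.08046
Highest is cycle (1) at 1.1739 (>1, arbitrage).

1.1739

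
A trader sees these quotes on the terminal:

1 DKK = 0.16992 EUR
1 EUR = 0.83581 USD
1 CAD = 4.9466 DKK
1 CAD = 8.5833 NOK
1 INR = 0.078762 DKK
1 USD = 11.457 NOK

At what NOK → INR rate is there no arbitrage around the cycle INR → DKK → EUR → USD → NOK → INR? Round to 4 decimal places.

7.8030

Known legs of the cycle: 0.078762 × 0.16992 × 0.83581 × 11.457 = 0.1281562264173106368
For no arbitrage the full-cycle product must be 1, so the missing rate is 1 / 0.1281562264173106368 ≈ 7.802976.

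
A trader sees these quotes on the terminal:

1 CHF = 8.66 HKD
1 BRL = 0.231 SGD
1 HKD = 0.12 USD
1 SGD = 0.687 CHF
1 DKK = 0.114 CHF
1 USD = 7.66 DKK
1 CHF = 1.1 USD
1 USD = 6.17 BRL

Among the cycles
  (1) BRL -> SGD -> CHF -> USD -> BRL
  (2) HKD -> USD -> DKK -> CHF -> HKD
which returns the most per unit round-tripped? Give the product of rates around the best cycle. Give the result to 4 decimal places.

(1) 0.231 × 0.687 × 1.1 × 6.17 = 1.07708
(2) 0.12 × 7.66 × 0.114 × 8.66 = 0.90747
Highest is cycle (1) at 1.0771 (>1, arbitrage).

1.0771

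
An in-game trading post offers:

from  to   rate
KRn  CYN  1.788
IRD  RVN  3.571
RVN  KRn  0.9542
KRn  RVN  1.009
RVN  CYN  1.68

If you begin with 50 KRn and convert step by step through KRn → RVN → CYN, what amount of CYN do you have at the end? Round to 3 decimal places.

50 KRn × 1.009 = 50.45 RVN
50.45 RVN × 1.68 = 84.756 CYN

84.756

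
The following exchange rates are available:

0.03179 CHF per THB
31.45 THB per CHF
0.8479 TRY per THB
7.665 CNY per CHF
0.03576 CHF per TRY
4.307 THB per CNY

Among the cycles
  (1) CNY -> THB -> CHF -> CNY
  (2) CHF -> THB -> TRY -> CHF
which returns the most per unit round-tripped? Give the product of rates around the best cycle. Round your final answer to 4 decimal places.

1.0495

(1) 4.307 × 0.03179 × 7.665 = 1.04949
(2) 31.45 × 0.8479 × 0.03576 = 0.95359
Highest is cycle (1) at 1.0495 (>1, arbitrage).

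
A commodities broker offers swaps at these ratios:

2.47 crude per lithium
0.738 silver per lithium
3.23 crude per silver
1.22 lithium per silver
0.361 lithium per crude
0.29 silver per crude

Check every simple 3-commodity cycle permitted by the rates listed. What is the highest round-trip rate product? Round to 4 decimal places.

silver→lithium→crude→silver: 1.22 × 2.47 × 0.29 = 0.87389
silver→crude→lithium→silver: 3.23 × 0.361 × 0.738 = 0.86053
Maximum is silver→lithium→crude→silver at 0.8739; no arbitrage — every cycle loses value.

0.8739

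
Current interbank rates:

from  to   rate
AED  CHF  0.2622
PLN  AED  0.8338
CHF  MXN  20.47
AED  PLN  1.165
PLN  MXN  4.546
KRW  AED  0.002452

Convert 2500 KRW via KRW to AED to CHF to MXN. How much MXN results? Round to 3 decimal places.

32.901

2500 KRW × 0.002452 = 6.13 AED
6.13 AED × 0.2622 = 1.607286 CHF
1.607286 CHF × 20.47 = 32.90114442 MXN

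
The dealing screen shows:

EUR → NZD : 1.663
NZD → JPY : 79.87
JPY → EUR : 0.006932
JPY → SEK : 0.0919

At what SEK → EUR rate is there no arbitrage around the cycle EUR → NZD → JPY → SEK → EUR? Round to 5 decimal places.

Known legs of the cycle: 1.663 × 79.87 × 0.0919 = 12.206508139
For no arbitrage the full-cycle product must be 1, so the missing rate is 1 / 12.206508139 ≈ 0.0819235.

0.08192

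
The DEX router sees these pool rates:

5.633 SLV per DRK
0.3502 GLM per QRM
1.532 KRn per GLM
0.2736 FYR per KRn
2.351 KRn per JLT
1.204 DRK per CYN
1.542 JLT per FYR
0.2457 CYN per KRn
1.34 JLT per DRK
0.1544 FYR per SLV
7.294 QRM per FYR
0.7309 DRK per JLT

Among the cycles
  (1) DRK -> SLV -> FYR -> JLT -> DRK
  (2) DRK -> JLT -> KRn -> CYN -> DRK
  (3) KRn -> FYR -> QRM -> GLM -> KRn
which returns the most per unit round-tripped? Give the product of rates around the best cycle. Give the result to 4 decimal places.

1.0707

(1) 5.633 × 0.1544 × 1.542 × 0.7309 = 0.98023
(2) 1.34 × 2.351 × 0.2457 × 1.204 = 0.93194
(3) 0.2736 × 7.294 × 0.3502 × 1.532 = 1.07067
Highest is cycle (3) at 1.0707 (>1, arbitrage).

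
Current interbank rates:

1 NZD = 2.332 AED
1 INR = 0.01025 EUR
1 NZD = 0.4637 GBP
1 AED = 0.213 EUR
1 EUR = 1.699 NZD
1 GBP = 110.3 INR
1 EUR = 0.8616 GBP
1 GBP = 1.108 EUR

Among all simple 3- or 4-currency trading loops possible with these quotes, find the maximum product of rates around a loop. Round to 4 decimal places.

EUR→GBP→INR→EUR: 0.8616 × 110.3 × 0.01025 = 0.97410
EUR→NZD→GBP→INR→EUR: 1.699 × 0.4637 × 110.3 × 0.01025 = 0.89070
EUR→NZD→GBP→EUR: 1.699 × 0.4637 × 1.108 = 0.87291
AED→EUR→NZD→AED: 0.213 × 1.699 × 2.332 = 0.84392
Maximum is EUR→GBP→INR→EUR at 0.9741; no arbitrage — every cycle loses value.

0.9741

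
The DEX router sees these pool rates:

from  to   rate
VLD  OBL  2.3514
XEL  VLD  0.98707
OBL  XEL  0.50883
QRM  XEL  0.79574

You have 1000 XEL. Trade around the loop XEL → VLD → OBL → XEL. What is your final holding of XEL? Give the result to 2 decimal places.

1180.99

1000 XEL × 0.98707 = 987.07 VLD
987.07 VLD × 2.3514 = 2320.996398 OBL
2320.996398 OBL × 0.50883 = 1180.99259719434 XEL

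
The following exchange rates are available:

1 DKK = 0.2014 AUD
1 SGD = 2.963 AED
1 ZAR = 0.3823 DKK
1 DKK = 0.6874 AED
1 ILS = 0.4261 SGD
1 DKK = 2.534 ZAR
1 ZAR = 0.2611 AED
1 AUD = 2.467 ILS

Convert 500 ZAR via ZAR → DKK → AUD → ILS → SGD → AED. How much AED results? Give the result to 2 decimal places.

500 ZAR × 0.3823 = 191.15 DKK
191.15 DKK × 0.2014 = 38.49761 AUD
38.49761 AUD × 2.467 = 94.97360387 ILS
94.97360387 ILS × 0.4261 = 40.468252609007 SGD
40.468252609007 SGD × 2.963 = 119.907432480487741 AED

119.91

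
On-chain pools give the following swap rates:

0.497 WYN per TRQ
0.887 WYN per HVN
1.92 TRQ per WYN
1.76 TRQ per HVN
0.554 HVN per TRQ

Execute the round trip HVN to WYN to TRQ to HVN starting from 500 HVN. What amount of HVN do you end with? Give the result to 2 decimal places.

500 HVN × 0.887 = 443.5 WYN
443.5 WYN × 1.92 = 851.52 TRQ
851.52 TRQ × 0.554 = 471.74208 HVN

471.74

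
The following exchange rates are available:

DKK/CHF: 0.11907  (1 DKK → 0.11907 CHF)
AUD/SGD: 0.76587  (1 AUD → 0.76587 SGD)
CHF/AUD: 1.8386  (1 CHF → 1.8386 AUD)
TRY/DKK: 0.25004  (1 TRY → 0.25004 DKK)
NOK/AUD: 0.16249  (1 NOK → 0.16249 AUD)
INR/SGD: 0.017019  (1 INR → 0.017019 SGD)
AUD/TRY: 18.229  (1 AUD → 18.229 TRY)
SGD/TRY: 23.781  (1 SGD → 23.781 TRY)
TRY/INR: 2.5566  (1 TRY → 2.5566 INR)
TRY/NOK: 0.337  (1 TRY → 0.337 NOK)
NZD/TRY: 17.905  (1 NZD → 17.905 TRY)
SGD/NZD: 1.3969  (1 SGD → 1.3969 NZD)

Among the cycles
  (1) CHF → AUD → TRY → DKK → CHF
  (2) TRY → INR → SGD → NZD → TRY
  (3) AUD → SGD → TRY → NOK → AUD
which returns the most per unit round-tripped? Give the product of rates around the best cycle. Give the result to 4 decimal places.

1.0883

(1) 1.8386 × 18.229 × 0.25004 × 0.11907 = 0.99784
(2) 2.5566 × 0.017019 × 1.3969 × 17.905 = 1.08827
(3) 0.76587 × 23.781 × 0.337 × 0.16249 = 0.99734
Highest is cycle (2) at 1.0883 (>1, arbitrage).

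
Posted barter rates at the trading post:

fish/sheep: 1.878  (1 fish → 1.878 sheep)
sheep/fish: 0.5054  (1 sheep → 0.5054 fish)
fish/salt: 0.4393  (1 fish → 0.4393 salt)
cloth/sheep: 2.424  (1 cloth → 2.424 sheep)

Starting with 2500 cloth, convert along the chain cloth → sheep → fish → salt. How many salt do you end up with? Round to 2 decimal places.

2500 cloth × 2.424 = 6060 sheep
6060 sheep × 0.5054 = 3062.724 fish
3062.724 fish × 0.4393 = 1345.4546532 salt

1345.45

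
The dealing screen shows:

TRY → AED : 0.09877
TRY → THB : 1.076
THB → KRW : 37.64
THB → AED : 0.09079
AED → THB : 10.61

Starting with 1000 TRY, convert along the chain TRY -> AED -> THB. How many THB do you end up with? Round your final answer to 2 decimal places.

1047.95

1000 TRY × 0.09877 = 98.77 AED
98.77 AED × 10.61 = 1047.9497 THB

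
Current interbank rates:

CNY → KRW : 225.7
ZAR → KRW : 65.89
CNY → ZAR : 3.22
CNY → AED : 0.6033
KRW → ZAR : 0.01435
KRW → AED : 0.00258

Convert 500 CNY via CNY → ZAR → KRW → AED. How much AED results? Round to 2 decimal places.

273.69

500 CNY × 3.22 = 1610 ZAR
1610 ZAR × 65.89 = 106082.9 KRW
106082.9 KRW × 0.00258 = 273.693882 AED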